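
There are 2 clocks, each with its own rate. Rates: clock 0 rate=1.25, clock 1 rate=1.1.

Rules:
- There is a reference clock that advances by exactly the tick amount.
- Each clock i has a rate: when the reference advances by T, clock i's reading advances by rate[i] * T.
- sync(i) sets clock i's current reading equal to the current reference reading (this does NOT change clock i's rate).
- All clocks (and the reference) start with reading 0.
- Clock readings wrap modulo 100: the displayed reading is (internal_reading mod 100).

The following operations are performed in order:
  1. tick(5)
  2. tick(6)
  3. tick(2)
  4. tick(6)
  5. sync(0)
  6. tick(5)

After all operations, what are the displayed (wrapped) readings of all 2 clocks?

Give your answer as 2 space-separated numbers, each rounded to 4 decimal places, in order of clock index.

After op 1 tick(5): ref=5.0000 raw=[6.2500 5.5000]
After op 2 tick(6): ref=11.0000 raw=[13.7500 12.1000]
After op 3 tick(2): ref=13.0000 raw=[16.2500 14.3000]
After op 4 tick(6): ref=19.0000 raw=[23.7500 20.9000]
After op 5 sync(0): ref=19.0000 raw=[19.0000 20.9000]
After op 6 tick(5): ref=24.0000 raw=[25.2500 26.4000]
Wrap final raw readings (mod 100): 25.2500 mod 100 = 25.2500; 26.4000 mod 100 = 26.4000

Answer: 25.2500 26.4000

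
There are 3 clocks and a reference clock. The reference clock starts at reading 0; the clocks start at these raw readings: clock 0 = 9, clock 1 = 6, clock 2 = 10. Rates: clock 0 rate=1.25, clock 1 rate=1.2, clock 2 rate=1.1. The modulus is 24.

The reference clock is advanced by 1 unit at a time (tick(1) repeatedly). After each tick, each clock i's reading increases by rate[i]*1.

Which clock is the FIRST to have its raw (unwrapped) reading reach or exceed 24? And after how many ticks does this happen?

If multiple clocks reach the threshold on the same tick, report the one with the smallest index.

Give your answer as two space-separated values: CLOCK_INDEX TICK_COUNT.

clock 0: start=9, rate=1.25, needs 24-9 = 15; ticks = ceil(15/1.25) = ceil(12.0000) = 12; reading at tick 12 = 9 + 1.25*12 = 24.0000
clock 1: start=6, rate=1.2, needs 24-6 = 18; ticks = ceil(18/1.2) = ceil(15.0000) = 15; reading at tick 15 = 6 + 1.2*15 = 24.0000
clock 2: start=10, rate=1.1, needs 24-10 = 14; ticks = ceil(14/1.1) = ceil(12.7273) = 13; reading at tick 13 = 10 + 1.1*13 = 24.3000
Minimum tick count = 12; winners = [0]; smallest index = 0

Answer: 0 12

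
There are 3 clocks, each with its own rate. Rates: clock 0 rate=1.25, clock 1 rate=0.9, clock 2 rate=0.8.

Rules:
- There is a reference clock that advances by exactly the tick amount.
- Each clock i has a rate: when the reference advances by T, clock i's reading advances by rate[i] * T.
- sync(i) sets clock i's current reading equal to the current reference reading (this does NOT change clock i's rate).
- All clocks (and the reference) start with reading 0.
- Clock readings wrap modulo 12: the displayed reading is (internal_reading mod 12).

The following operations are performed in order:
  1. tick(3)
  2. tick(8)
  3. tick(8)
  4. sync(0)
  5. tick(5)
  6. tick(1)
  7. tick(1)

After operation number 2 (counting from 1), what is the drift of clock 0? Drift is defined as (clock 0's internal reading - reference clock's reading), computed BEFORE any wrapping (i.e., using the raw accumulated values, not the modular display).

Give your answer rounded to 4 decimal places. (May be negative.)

After op 1 tick(3): ref=3.0000 raw=[3.7500 2.7000 2.4000]
After op 2 tick(8): ref=11.0000 raw=[13.7500 9.9000 8.8000]
Drift of clock 0 after op 2: 13.7500 - 11.0000 = 2.7500

Answer: 2.7500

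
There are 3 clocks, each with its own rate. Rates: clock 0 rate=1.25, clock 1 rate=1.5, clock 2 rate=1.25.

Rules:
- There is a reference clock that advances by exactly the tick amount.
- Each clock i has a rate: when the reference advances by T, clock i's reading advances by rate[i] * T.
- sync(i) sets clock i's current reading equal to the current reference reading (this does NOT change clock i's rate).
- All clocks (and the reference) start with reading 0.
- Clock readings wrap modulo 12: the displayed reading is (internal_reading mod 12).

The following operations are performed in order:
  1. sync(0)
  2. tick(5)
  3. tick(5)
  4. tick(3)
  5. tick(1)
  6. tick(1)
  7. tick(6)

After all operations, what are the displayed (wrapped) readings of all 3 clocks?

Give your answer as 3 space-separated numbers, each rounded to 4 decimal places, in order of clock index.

After op 1 sync(0): ref=0.0000 raw=[0.0000 0.0000 0.0000]
After op 2 tick(5): ref=5.0000 raw=[6.2500 7.5000 6.2500]
After op 3 tick(5): ref=10.0000 raw=[12.5000 15.0000 12.5000]
After op 4 tick(3): ref=13.0000 raw=[16.2500 19.5000 16.2500]
After op 5 tick(1): ref=14.0000 raw=[17.5000 21.0000 17.5000]
After op 6 tick(1): ref=15.0000 raw=[18.7500 22.5000 18.7500]
After op 7 tick(6): ref=21.0000 raw=[26.2500 31.5000 26.2500]
Wrap final raw readings (mod 12): 26.2500 mod 12 = 2.2500; 31.5000 mod 12 = 7.5000; 26.2500 mod 12 = 2.2500

Answer: 2.2500 7.5000 2.2500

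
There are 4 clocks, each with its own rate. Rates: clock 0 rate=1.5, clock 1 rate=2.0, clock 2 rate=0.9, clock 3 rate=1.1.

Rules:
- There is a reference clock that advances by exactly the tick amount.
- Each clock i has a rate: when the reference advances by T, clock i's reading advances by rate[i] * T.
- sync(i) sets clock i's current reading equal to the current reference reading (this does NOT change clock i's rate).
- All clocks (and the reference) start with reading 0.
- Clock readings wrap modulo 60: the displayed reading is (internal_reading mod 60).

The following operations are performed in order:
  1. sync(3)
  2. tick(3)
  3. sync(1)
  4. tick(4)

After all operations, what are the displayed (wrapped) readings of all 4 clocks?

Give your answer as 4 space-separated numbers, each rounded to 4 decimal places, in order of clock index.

Answer: 10.5000 11.0000 6.3000 7.7000

Derivation:
After op 1 sync(3): ref=0.0000 raw=[0.0000 0.0000 0.0000 0.0000]
After op 2 tick(3): ref=3.0000 raw=[4.5000 6.0000 2.7000 3.3000]
After op 3 sync(1): ref=3.0000 raw=[4.5000 3.0000 2.7000 3.3000]
After op 4 tick(4): ref=7.0000 raw=[10.5000 11.0000 6.3000 7.7000]
Wrap final raw readings (mod 60): 10.5000 mod 60 = 10.5000; 11.0000 mod 60 = 11.0000; 6.3000 mod 60 = 6.3000; 7.7000 mod 60 = 7.7000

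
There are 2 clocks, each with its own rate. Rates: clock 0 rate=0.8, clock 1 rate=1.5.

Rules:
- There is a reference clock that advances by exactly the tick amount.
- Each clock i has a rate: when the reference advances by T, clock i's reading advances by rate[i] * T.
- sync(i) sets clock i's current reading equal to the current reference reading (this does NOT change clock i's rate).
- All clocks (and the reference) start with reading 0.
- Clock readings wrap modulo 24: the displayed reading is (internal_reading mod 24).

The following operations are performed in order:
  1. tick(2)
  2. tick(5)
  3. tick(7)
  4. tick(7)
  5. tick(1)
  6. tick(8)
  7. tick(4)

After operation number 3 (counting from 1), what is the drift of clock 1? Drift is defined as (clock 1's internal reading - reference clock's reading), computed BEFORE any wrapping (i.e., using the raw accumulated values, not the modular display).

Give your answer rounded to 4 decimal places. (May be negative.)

Answer: 7.0000

Derivation:
After op 1 tick(2): ref=2.0000 raw=[1.6000 3.0000]
After op 2 tick(5): ref=7.0000 raw=[5.6000 10.5000]
After op 3 tick(7): ref=14.0000 raw=[11.2000 21.0000]
Drift of clock 1 after op 3: 21.0000 - 14.0000 = 7.0000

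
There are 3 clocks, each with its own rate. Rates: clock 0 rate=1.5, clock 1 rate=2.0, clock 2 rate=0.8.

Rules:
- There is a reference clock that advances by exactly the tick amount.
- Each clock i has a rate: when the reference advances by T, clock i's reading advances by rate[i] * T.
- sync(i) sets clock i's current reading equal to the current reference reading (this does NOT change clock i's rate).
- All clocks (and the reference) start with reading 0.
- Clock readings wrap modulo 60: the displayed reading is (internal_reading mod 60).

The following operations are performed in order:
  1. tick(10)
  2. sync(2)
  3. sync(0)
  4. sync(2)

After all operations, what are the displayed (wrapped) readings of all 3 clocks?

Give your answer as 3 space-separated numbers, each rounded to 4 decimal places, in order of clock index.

Answer: 10.0000 20.0000 10.0000

Derivation:
After op 1 tick(10): ref=10.0000 raw=[15.0000 20.0000 8.0000]
After op 2 sync(2): ref=10.0000 raw=[15.0000 20.0000 10.0000]
After op 3 sync(0): ref=10.0000 raw=[10.0000 20.0000 10.0000]
After op 4 sync(2): ref=10.0000 raw=[10.0000 20.0000 10.0000]
Wrap final raw readings (mod 60): 10.0000 mod 60 = 10.0000; 20.0000 mod 60 = 20.0000; 10.0000 mod 60 = 10.0000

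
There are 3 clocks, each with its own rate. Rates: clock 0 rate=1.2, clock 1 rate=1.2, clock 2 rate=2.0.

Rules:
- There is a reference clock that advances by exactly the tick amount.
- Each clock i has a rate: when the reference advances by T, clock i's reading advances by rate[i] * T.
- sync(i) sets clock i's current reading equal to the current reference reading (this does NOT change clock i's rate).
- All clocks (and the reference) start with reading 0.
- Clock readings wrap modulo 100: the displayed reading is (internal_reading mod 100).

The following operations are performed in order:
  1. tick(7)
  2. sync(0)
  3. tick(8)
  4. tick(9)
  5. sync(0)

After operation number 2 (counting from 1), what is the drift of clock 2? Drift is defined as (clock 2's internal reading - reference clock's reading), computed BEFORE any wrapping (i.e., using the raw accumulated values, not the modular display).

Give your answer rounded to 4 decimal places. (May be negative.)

Answer: 7.0000

Derivation:
After op 1 tick(7): ref=7.0000 raw=[8.4000 8.4000 14.0000]
After op 2 sync(0): ref=7.0000 raw=[7.0000 8.4000 14.0000]
Drift of clock 2 after op 2: 14.0000 - 7.0000 = 7.0000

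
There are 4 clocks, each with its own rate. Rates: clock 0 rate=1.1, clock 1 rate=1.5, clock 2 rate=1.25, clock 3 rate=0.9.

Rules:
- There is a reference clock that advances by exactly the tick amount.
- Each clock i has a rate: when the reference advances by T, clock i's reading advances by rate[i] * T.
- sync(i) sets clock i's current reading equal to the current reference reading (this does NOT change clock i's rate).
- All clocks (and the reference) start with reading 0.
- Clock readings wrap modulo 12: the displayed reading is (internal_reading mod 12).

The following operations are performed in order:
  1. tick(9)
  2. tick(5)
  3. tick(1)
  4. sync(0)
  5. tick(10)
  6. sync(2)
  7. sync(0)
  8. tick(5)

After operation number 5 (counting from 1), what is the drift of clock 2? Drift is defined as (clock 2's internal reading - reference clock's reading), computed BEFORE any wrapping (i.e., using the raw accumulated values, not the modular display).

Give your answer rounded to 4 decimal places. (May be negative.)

Answer: 6.2500

Derivation:
After op 1 tick(9): ref=9.0000 raw=[9.9000 13.5000 11.2500 8.1000]
After op 2 tick(5): ref=14.0000 raw=[15.4000 21.0000 17.5000 12.6000]
After op 3 tick(1): ref=15.0000 raw=[16.5000 22.5000 18.7500 13.5000]
After op 4 sync(0): ref=15.0000 raw=[15.0000 22.5000 18.7500 13.5000]
After op 5 tick(10): ref=25.0000 raw=[26.0000 37.5000 31.2500 22.5000]
Drift of clock 2 after op 5: 31.2500 - 25.0000 = 6.2500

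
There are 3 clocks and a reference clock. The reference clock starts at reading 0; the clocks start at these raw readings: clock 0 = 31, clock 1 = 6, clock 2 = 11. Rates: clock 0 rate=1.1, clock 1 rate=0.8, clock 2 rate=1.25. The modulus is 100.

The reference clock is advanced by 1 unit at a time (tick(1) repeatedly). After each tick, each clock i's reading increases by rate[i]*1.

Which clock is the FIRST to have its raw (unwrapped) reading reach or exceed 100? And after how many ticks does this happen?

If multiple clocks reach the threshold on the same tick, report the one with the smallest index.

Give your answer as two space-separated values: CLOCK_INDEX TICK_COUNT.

clock 0: start=31, rate=1.1, needs 100-31 = 69; ticks = ceil(69/1.1) = ceil(62.7273) = 63; reading at tick 63 = 31 + 1.1*63 = 100.3000
clock 1: start=6, rate=0.8, needs 100-6 = 94; ticks = ceil(94/0.8) = ceil(117.5000) = 118; reading at tick 118 = 6 + 0.8*118 = 100.4000
clock 2: start=11, rate=1.25, needs 100-11 = 89; ticks = ceil(89/1.25) = ceil(71.2000) = 72; reading at tick 72 = 11 + 1.25*72 = 101.0000
Minimum tick count = 63; winners = [0]; smallest index = 0

Answer: 0 63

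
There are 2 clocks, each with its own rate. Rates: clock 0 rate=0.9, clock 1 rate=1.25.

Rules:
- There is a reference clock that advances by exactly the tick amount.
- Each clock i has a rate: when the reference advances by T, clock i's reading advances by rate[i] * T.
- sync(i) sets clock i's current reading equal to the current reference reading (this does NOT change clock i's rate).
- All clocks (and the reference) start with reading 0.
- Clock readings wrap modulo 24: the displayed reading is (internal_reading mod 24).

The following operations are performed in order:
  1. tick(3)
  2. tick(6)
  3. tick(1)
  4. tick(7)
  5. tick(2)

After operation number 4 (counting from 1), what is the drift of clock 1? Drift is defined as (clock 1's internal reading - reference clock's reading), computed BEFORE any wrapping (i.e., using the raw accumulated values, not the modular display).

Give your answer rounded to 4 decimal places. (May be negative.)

After op 1 tick(3): ref=3.0000 raw=[2.7000 3.7500]
After op 2 tick(6): ref=9.0000 raw=[8.1000 11.2500]
After op 3 tick(1): ref=10.0000 raw=[9.0000 12.5000]
After op 4 tick(7): ref=17.0000 raw=[15.3000 21.2500]
Drift of clock 1 after op 4: 21.2500 - 17.0000 = 4.2500

Answer: 4.2500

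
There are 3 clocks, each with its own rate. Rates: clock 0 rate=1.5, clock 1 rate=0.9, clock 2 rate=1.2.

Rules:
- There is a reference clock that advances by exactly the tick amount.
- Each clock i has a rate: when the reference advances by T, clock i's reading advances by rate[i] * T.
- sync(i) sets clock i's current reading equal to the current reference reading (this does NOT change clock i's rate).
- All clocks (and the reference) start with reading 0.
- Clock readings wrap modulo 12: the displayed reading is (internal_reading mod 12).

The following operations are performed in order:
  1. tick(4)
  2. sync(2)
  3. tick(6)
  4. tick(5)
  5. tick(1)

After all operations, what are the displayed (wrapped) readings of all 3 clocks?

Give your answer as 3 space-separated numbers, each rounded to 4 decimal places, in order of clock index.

Answer: 0.0000 2.4000 6.4000

Derivation:
After op 1 tick(4): ref=4.0000 raw=[6.0000 3.6000 4.8000]
After op 2 sync(2): ref=4.0000 raw=[6.0000 3.6000 4.0000]
After op 3 tick(6): ref=10.0000 raw=[15.0000 9.0000 11.2000]
After op 4 tick(5): ref=15.0000 raw=[22.5000 13.5000 17.2000]
After op 5 tick(1): ref=16.0000 raw=[24.0000 14.4000 18.4000]
Wrap final raw readings (mod 12): 24.0000 mod 12 = 0.0000; 14.4000 mod 12 = 2.4000; 18.4000 mod 12 = 6.4000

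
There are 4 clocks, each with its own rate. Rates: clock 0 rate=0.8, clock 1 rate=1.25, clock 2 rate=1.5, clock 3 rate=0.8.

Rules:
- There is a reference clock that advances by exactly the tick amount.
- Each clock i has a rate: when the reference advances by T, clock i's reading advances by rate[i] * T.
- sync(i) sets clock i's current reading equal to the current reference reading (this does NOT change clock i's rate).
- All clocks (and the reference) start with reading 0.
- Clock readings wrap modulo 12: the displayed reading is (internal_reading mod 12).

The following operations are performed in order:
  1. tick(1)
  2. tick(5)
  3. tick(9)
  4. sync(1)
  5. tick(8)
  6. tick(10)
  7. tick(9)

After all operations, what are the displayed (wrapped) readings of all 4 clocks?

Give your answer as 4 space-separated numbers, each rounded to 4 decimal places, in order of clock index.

Answer: 9.6000 0.7500 3.0000 9.6000

Derivation:
After op 1 tick(1): ref=1.0000 raw=[0.8000 1.2500 1.5000 0.8000]
After op 2 tick(5): ref=6.0000 raw=[4.8000 7.5000 9.0000 4.8000]
After op 3 tick(9): ref=15.0000 raw=[12.0000 18.7500 22.5000 12.0000]
After op 4 sync(1): ref=15.0000 raw=[12.0000 15.0000 22.5000 12.0000]
After op 5 tick(8): ref=23.0000 raw=[18.4000 25.0000 34.5000 18.4000]
After op 6 tick(10): ref=33.0000 raw=[26.4000 37.5000 49.5000 26.4000]
After op 7 tick(9): ref=42.0000 raw=[33.6000 48.7500 63.0000 33.6000]
Wrap final raw readings (mod 12): 33.6000 mod 12 = 9.6000; 48.7500 mod 12 = 0.7500; 63.0000 mod 12 = 3.0000; 33.6000 mod 12 = 9.6000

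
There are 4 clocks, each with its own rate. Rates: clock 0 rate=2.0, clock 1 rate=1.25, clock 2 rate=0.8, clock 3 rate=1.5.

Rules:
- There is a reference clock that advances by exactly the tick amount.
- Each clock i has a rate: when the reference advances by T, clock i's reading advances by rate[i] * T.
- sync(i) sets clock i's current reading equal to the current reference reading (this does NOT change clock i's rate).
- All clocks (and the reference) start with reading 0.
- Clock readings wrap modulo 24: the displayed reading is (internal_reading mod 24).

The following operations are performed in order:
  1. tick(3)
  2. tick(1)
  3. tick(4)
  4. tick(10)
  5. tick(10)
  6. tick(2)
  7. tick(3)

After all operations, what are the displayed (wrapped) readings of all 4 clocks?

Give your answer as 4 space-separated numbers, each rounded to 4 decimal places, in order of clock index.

Answer: 18.0000 17.2500 2.4000 1.5000

Derivation:
After op 1 tick(3): ref=3.0000 raw=[6.0000 3.7500 2.4000 4.5000]
After op 2 tick(1): ref=4.0000 raw=[8.0000 5.0000 3.2000 6.0000]
After op 3 tick(4): ref=8.0000 raw=[16.0000 10.0000 6.4000 12.0000]
After op 4 tick(10): ref=18.0000 raw=[36.0000 22.5000 14.4000 27.0000]
After op 5 tick(10): ref=28.0000 raw=[56.0000 35.0000 22.4000 42.0000]
After op 6 tick(2): ref=30.0000 raw=[60.0000 37.5000 24.0000 45.0000]
After op 7 tick(3): ref=33.0000 raw=[66.0000 41.2500 26.4000 49.5000]
Wrap final raw readings (mod 24): 66.0000 mod 24 = 18.0000; 41.2500 mod 24 = 17.2500; 26.4000 mod 24 = 2.4000; 49.5000 mod 24 = 1.5000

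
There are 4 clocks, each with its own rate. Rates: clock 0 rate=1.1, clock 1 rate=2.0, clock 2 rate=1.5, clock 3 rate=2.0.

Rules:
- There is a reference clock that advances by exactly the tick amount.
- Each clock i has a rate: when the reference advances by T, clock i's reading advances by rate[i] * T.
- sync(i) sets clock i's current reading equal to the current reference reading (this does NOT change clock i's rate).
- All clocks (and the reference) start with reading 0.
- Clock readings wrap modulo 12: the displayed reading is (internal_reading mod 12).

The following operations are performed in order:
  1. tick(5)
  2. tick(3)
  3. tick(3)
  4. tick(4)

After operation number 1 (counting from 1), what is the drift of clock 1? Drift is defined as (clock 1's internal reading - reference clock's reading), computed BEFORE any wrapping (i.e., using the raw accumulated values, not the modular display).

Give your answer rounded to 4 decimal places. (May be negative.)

Answer: 5.0000

Derivation:
After op 1 tick(5): ref=5.0000 raw=[5.5000 10.0000 7.5000 10.0000]
Drift of clock 1 after op 1: 10.0000 - 5.0000 = 5.0000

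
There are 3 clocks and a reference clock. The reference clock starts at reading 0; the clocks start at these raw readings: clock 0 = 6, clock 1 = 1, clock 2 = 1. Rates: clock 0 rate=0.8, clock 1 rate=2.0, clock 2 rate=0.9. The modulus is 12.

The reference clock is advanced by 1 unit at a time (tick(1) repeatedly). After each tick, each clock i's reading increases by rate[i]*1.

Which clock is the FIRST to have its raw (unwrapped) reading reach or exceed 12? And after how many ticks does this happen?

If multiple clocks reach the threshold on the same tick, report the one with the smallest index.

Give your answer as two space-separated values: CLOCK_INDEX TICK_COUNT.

clock 0: start=6, rate=0.8, needs 12-6 = 6; ticks = ceil(6/0.8) = ceil(7.5000) = 8; reading at tick 8 = 6 + 0.8*8 = 12.4000
clock 1: start=1, rate=2.0, needs 12-1 = 11; ticks = ceil(11/2.0) = ceil(5.5000) = 6; reading at tick 6 = 1 + 2.0*6 = 13.0000
clock 2: start=1, rate=0.9, needs 12-1 = 11; ticks = ceil(11/0.9) = ceil(12.2222) = 13; reading at tick 13 = 1 + 0.9*13 = 12.7000
Minimum tick count = 6; winners = [1]; smallest index = 1

Answer: 1 6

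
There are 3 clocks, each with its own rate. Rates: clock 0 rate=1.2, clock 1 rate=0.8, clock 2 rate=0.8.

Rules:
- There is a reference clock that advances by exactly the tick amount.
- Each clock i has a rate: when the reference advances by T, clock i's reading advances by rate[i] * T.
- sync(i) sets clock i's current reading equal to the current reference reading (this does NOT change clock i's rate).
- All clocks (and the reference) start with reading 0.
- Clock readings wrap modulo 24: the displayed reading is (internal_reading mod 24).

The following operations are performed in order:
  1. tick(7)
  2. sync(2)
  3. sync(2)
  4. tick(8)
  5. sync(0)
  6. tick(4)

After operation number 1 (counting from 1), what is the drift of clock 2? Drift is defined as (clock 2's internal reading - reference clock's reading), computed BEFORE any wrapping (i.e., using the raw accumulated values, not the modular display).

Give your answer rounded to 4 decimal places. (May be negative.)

After op 1 tick(7): ref=7.0000 raw=[8.4000 5.6000 5.6000]
Drift of clock 2 after op 1: 5.6000 - 7.0000 = -1.4000

Answer: -1.4000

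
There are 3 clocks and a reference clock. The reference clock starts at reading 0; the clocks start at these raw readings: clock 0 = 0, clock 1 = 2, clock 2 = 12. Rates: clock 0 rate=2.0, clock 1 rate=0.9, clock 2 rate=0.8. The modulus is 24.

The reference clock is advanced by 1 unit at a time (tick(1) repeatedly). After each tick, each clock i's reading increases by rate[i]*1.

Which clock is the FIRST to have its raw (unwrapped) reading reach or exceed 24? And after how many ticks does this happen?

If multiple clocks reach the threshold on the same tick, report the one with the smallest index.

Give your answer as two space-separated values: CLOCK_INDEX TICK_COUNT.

clock 0: start=0, rate=2.0, needs 24-0 = 24; ticks = ceil(24/2.0) = ceil(12.0000) = 12; reading at tick 12 = 0 + 2.0*12 = 24.0000
clock 1: start=2, rate=0.9, needs 24-2 = 22; ticks = ceil(22/0.9) = ceil(24.4444) = 25; reading at tick 25 = 2 + 0.9*25 = 24.5000
clock 2: start=12, rate=0.8, needs 24-12 = 12; ticks = ceil(12/0.8) = ceil(15.0000) = 15; reading at tick 15 = 12 + 0.8*15 = 24.0000
Minimum tick count = 12; winners = [0]; smallest index = 0

Answer: 0 12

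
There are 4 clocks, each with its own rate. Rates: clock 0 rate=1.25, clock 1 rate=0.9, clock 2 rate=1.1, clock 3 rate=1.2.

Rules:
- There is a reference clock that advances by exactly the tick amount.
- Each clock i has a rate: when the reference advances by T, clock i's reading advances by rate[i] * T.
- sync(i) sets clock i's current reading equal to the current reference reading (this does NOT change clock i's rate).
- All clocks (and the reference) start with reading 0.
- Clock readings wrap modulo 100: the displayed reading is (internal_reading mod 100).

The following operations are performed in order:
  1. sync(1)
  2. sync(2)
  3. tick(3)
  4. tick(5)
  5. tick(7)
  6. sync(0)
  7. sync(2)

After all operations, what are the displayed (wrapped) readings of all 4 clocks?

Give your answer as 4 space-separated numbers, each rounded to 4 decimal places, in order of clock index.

After op 1 sync(1): ref=0.0000 raw=[0.0000 0.0000 0.0000 0.0000]
After op 2 sync(2): ref=0.0000 raw=[0.0000 0.0000 0.0000 0.0000]
After op 3 tick(3): ref=3.0000 raw=[3.7500 2.7000 3.3000 3.6000]
After op 4 tick(5): ref=8.0000 raw=[10.0000 7.2000 8.8000 9.6000]
After op 5 tick(7): ref=15.0000 raw=[18.7500 13.5000 16.5000 18.0000]
After op 6 sync(0): ref=15.0000 raw=[15.0000 13.5000 16.5000 18.0000]
After op 7 sync(2): ref=15.0000 raw=[15.0000 13.5000 15.0000 18.0000]
Wrap final raw readings (mod 100): 15.0000 mod 100 = 15.0000; 13.5000 mod 100 = 13.5000; 15.0000 mod 100 = 15.0000; 18.0000 mod 100 = 18.0000

Answer: 15.0000 13.5000 15.0000 18.0000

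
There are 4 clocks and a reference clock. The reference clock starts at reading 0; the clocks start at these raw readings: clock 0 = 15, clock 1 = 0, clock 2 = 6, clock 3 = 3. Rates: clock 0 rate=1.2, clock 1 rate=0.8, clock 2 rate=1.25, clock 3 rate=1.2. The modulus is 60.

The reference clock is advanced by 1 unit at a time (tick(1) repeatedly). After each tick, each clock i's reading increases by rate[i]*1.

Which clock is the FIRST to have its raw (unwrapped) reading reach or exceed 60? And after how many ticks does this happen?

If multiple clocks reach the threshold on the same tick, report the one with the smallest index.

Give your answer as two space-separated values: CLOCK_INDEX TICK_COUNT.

clock 0: start=15, rate=1.2, needs 60-15 = 45; ticks = ceil(45/1.2) = ceil(37.5000) = 38; reading at tick 38 = 15 + 1.2*38 = 60.6000
clock 1: start=0, rate=0.8, needs 60-0 = 60; ticks = ceil(60/0.8) = ceil(75.0000) = 75; reading at tick 75 = 0 + 0.8*75 = 60.0000
clock 2: start=6, rate=1.25, needs 60-6 = 54; ticks = ceil(54/1.25) = ceil(43.2000) = 44; reading at tick 44 = 6 + 1.25*44 = 61.0000
clock 3: start=3, rate=1.2, needs 60-3 = 57; ticks = ceil(57/1.2) = ceil(47.5000) = 48; reading at tick 48 = 3 + 1.2*48 = 60.6000
Minimum tick count = 38; winners = [0]; smallest index = 0

Answer: 0 38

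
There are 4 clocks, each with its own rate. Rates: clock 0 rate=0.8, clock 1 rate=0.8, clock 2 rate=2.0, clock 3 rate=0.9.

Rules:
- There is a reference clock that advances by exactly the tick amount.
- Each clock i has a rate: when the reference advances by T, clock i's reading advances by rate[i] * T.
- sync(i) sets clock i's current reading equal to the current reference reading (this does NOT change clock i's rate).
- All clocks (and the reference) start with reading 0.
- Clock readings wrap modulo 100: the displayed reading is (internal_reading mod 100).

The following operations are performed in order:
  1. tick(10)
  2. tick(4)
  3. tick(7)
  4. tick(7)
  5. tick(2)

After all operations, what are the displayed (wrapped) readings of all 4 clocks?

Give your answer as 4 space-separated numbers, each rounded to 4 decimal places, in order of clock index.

Answer: 24.0000 24.0000 60.0000 27.0000

Derivation:
After op 1 tick(10): ref=10.0000 raw=[8.0000 8.0000 20.0000 9.0000]
After op 2 tick(4): ref=14.0000 raw=[11.2000 11.2000 28.0000 12.6000]
After op 3 tick(7): ref=21.0000 raw=[16.8000 16.8000 42.0000 18.9000]
After op 4 tick(7): ref=28.0000 raw=[22.4000 22.4000 56.0000 25.2000]
After op 5 tick(2): ref=30.0000 raw=[24.0000 24.0000 60.0000 27.0000]
Wrap final raw readings (mod 100): 24.0000 mod 100 = 24.0000; 24.0000 mod 100 = 24.0000; 60.0000 mod 100 = 60.0000; 27.0000 mod 100 = 27.0000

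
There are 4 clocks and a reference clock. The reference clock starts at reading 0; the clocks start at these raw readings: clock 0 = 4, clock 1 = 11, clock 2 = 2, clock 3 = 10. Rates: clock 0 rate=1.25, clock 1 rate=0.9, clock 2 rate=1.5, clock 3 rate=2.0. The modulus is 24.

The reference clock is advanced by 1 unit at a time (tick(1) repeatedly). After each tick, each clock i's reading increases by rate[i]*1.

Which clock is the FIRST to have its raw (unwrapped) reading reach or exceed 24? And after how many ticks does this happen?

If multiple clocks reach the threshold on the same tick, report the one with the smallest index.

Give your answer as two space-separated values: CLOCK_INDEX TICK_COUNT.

Answer: 3 7

Derivation:
clock 0: start=4, rate=1.25, needs 24-4 = 20; ticks = ceil(20/1.25) = ceil(16.0000) = 16; reading at tick 16 = 4 + 1.25*16 = 24.0000
clock 1: start=11, rate=0.9, needs 24-11 = 13; ticks = ceil(13/0.9) = ceil(14.4444) = 15; reading at tick 15 = 11 + 0.9*15 = 24.5000
clock 2: start=2, rate=1.5, needs 24-2 = 22; ticks = ceil(22/1.5) = ceil(14.6667) = 15; reading at tick 15 = 2 + 1.5*15 = 24.5000
clock 3: start=10, rate=2.0, needs 24-10 = 14; ticks = ceil(14/2.0) = ceil(7.0000) = 7; reading at tick 7 = 10 + 2.0*7 = 24.0000
Minimum tick count = 7; winners = [3]; smallest index = 3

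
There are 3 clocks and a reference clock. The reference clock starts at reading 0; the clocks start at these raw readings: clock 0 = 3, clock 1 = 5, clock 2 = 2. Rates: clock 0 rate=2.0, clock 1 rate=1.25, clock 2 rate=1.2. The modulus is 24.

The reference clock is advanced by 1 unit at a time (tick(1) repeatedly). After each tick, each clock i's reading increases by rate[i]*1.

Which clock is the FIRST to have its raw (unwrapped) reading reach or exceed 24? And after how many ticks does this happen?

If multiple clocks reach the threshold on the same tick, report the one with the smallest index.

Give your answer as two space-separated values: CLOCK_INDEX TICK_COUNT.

Answer: 0 11

Derivation:
clock 0: start=3, rate=2.0, needs 24-3 = 21; ticks = ceil(21/2.0) = ceil(10.5000) = 11; reading at tick 11 = 3 + 2.0*11 = 25.0000
clock 1: start=5, rate=1.25, needs 24-5 = 19; ticks = ceil(19/1.25) = ceil(15.2000) = 16; reading at tick 16 = 5 + 1.25*16 = 25.0000
clock 2: start=2, rate=1.2, needs 24-2 = 22; ticks = ceil(22/1.2) = ceil(18.3333) = 19; reading at tick 19 = 2 + 1.2*19 = 24.8000
Minimum tick count = 11; winners = [0]; smallest index = 0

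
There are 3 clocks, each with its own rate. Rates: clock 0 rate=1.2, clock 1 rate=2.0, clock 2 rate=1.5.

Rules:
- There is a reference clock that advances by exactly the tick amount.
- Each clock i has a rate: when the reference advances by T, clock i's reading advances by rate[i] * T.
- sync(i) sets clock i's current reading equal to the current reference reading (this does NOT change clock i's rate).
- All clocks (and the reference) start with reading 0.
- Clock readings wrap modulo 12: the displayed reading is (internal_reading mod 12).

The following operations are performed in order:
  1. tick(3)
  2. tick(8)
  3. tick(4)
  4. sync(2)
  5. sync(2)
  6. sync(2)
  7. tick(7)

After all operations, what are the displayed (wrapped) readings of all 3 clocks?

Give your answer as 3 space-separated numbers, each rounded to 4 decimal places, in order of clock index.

After op 1 tick(3): ref=3.0000 raw=[3.6000 6.0000 4.5000]
After op 2 tick(8): ref=11.0000 raw=[13.2000 22.0000 16.5000]
After op 3 tick(4): ref=15.0000 raw=[18.0000 30.0000 22.5000]
After op 4 sync(2): ref=15.0000 raw=[18.0000 30.0000 15.0000]
After op 5 sync(2): ref=15.0000 raw=[18.0000 30.0000 15.0000]
After op 6 sync(2): ref=15.0000 raw=[18.0000 30.0000 15.0000]
After op 7 tick(7): ref=22.0000 raw=[26.4000 44.0000 25.5000]
Wrap final raw readings (mod 12): 26.4000 mod 12 = 2.4000; 44.0000 mod 12 = 8.0000; 25.5000 mod 12 = 1.5000

Answer: 2.4000 8.0000 1.5000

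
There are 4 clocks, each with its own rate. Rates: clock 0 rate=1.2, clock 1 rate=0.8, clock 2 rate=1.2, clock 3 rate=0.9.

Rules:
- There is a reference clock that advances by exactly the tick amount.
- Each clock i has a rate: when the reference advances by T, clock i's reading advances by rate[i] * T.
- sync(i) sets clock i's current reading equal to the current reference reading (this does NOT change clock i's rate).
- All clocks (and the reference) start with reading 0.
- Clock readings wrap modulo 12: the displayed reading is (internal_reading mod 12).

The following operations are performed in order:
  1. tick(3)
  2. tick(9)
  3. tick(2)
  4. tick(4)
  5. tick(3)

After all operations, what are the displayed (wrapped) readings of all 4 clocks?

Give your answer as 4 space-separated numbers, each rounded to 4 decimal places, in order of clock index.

After op 1 tick(3): ref=3.0000 raw=[3.6000 2.4000 3.6000 2.7000]
After op 2 tick(9): ref=12.0000 raw=[14.4000 9.6000 14.4000 10.8000]
After op 3 tick(2): ref=14.0000 raw=[16.8000 11.2000 16.8000 12.6000]
After op 4 tick(4): ref=18.0000 raw=[21.6000 14.4000 21.6000 16.2000]
After op 5 tick(3): ref=21.0000 raw=[25.2000 16.8000 25.2000 18.9000]
Wrap final raw readings (mod 12): 25.2000 mod 12 = 1.2000; 16.8000 mod 12 = 4.8000; 25.2000 mod 12 = 1.2000; 18.9000 mod 12 = 6.9000

Answer: 1.2000 4.8000 1.2000 6.9000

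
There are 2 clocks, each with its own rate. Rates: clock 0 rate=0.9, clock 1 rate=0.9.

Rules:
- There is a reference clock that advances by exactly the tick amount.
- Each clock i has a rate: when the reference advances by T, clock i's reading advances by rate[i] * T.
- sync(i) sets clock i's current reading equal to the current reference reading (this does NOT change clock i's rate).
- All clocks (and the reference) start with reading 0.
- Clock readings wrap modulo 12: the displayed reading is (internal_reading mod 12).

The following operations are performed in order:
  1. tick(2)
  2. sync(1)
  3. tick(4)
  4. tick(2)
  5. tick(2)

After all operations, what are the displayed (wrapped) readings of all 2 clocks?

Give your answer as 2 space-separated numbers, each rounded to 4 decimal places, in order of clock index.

Answer: 9.0000 9.2000

Derivation:
After op 1 tick(2): ref=2.0000 raw=[1.8000 1.8000]
After op 2 sync(1): ref=2.0000 raw=[1.8000 2.0000]
After op 3 tick(4): ref=6.0000 raw=[5.4000 5.6000]
After op 4 tick(2): ref=8.0000 raw=[7.2000 7.4000]
After op 5 tick(2): ref=10.0000 raw=[9.0000 9.2000]
Wrap final raw readings (mod 12): 9.0000 mod 12 = 9.0000; 9.2000 mod 12 = 9.2000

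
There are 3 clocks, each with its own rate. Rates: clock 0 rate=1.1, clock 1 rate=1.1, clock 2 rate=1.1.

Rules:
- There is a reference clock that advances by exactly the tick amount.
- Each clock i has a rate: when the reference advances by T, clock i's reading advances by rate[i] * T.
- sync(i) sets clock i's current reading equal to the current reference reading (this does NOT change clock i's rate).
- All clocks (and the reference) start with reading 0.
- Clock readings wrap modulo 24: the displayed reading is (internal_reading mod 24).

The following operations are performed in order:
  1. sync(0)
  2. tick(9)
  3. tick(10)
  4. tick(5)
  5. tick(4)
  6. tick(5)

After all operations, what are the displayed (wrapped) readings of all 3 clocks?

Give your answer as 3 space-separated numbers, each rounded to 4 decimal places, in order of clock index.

After op 1 sync(0): ref=0.0000 raw=[0.0000 0.0000 0.0000]
After op 2 tick(9): ref=9.0000 raw=[9.9000 9.9000 9.9000]
After op 3 tick(10): ref=19.0000 raw=[20.9000 20.9000 20.9000]
After op 4 tick(5): ref=24.0000 raw=[26.4000 26.4000 26.4000]
After op 5 tick(4): ref=28.0000 raw=[30.8000 30.8000 30.8000]
After op 6 tick(5): ref=33.0000 raw=[36.3000 36.3000 36.3000]
Wrap final raw readings (mod 24): 36.3000 mod 24 = 12.3000; 36.3000 mod 24 = 12.3000; 36.3000 mod 24 = 12.3000

Answer: 12.3000 12.3000 12.3000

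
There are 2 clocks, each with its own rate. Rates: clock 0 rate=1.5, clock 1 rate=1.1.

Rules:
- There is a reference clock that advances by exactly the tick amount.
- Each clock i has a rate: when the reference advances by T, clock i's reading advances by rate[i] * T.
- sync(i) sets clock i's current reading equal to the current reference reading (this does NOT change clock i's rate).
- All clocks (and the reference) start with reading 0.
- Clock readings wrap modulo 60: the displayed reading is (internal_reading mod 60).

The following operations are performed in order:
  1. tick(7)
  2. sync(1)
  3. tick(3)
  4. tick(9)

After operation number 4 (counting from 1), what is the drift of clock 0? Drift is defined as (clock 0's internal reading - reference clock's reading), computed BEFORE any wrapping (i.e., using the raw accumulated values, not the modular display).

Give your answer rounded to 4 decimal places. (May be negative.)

Answer: 9.5000

Derivation:
After op 1 tick(7): ref=7.0000 raw=[10.5000 7.7000]
After op 2 sync(1): ref=7.0000 raw=[10.5000 7.0000]
After op 3 tick(3): ref=10.0000 raw=[15.0000 10.3000]
After op 4 tick(9): ref=19.0000 raw=[28.5000 20.2000]
Drift of clock 0 after op 4: 28.5000 - 19.0000 = 9.5000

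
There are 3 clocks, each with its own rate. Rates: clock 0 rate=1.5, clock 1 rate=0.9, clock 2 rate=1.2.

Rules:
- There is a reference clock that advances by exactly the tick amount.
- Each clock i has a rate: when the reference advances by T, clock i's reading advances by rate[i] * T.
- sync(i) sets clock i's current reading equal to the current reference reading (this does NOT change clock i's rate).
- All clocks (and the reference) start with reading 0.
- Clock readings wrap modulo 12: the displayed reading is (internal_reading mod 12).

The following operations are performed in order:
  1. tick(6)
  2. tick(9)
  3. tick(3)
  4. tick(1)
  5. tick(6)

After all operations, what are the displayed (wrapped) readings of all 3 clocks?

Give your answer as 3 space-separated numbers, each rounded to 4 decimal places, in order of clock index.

Answer: 1.5000 10.5000 6.0000

Derivation:
After op 1 tick(6): ref=6.0000 raw=[9.0000 5.4000 7.2000]
After op 2 tick(9): ref=15.0000 raw=[22.5000 13.5000 18.0000]
After op 3 tick(3): ref=18.0000 raw=[27.0000 16.2000 21.6000]
After op 4 tick(1): ref=19.0000 raw=[28.5000 17.1000 22.8000]
After op 5 tick(6): ref=25.0000 raw=[37.5000 22.5000 30.0000]
Wrap final raw readings (mod 12): 37.5000 mod 12 = 1.5000; 22.5000 mod 12 = 10.5000; 30.0000 mod 12 = 6.0000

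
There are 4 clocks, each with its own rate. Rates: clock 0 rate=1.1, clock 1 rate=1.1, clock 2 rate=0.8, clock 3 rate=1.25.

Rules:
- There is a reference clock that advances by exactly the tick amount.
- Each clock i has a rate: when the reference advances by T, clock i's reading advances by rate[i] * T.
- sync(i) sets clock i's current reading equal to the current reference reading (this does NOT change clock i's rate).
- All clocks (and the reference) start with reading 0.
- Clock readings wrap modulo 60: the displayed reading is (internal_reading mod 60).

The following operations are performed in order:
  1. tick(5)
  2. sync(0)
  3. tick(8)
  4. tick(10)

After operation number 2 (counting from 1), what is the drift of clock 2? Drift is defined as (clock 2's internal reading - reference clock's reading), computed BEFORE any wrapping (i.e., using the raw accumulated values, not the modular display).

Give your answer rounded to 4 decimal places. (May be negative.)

Answer: -1.0000

Derivation:
After op 1 tick(5): ref=5.0000 raw=[5.5000 5.5000 4.0000 6.2500]
After op 2 sync(0): ref=5.0000 raw=[5.0000 5.5000 4.0000 6.2500]
Drift of clock 2 after op 2: 4.0000 - 5.0000 = -1.0000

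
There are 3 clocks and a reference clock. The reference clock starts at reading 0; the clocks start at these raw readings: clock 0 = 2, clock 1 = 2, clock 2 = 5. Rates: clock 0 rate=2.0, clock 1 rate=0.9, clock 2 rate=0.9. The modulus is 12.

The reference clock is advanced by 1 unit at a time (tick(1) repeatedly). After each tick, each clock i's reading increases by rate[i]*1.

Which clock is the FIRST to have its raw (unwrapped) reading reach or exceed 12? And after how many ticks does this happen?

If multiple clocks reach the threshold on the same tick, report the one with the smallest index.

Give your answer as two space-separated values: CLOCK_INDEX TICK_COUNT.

clock 0: start=2, rate=2.0, needs 12-2 = 10; ticks = ceil(10/2.0) = ceil(5.0000) = 5; reading at tick 5 = 2 + 2.0*5 = 12.0000
clock 1: start=2, rate=0.9, needs 12-2 = 10; ticks = ceil(10/0.9) = ceil(11.1111) = 12; reading at tick 12 = 2 + 0.9*12 = 12.8000
clock 2: start=5, rate=0.9, needs 12-5 = 7; ticks = ceil(7/0.9) = ceil(7.7778) = 8; reading at tick 8 = 5 + 0.9*8 = 12.2000
Minimum tick count = 5; winners = [0]; smallest index = 0

Answer: 0 5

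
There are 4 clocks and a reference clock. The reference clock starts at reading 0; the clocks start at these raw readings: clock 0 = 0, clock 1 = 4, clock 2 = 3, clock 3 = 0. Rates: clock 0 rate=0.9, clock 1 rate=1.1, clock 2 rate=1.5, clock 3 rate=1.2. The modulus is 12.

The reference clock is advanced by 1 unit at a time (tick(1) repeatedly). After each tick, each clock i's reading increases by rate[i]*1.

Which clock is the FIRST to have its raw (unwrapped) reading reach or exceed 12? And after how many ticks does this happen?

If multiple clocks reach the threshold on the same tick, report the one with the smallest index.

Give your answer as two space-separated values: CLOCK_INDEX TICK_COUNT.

clock 0: start=0, rate=0.9, needs 12-0 = 12; ticks = ceil(12/0.9) = ceil(13.3333) = 14; reading at tick 14 = 0 + 0.9*14 = 12.6000
clock 1: start=4, rate=1.1, needs 12-4 = 8; ticks = ceil(8/1.1) = ceil(7.2727) = 8; reading at tick 8 = 4 + 1.1*8 = 12.8000
clock 2: start=3, rate=1.5, needs 12-3 = 9; ticks = ceil(9/1.5) = ceil(6.0000) = 6; reading at tick 6 = 3 + 1.5*6 = 12.0000
clock 3: start=0, rate=1.2, needs 12-0 = 12; ticks = ceil(12/1.2) = ceil(10.0000) = 10; reading at tick 10 = 0 + 1.2*10 = 12.0000
Minimum tick count = 6; winners = [2]; smallest index = 2

Answer: 2 6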